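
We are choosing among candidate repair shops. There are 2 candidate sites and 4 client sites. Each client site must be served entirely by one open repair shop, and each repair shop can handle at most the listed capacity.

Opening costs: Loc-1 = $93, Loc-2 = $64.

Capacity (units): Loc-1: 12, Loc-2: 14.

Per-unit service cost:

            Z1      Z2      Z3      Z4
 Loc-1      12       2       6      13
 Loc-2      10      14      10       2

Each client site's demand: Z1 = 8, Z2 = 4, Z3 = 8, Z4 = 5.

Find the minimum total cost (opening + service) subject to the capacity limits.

Minimum total cost: 303

Open {Loc-1, Loc-2}: Z1→Loc-2 10·8=80, Z2→Loc-1 2·4=8, Z3→Loc-1 6·8=48, Z4→Loc-2 2·5=10.
Loads: Loc-1 carries 12/12, Loc-2 carries 13/14. Service 146; fixed 157; total 303.
Next best feasible plan costs 351.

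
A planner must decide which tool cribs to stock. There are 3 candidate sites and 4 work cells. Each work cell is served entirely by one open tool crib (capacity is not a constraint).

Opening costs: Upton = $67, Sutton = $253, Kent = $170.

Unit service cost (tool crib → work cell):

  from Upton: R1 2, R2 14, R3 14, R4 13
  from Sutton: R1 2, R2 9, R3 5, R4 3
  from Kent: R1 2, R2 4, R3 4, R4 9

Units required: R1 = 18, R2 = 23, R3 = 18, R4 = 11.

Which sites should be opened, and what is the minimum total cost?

Open Kent only; minimum total cost 469.

For any fixed open set, each work cell goes to its cheapest open site; total = fixed + service.
{Kent}: R1→Kent 2·18=36, R2→Kent 4·23=92, R3→Kent 4·18=72, R4→Kent 9·11=99. Service 299; fixed 170; total 469.
{Upton, Kent}: service 299 + fixed 237 = 536
{Sutton}: service 366 + fixed 253 = 619
{Upton, Sutton, Kent}: service 233 + fixed 490 = 723
No other subset beats 469.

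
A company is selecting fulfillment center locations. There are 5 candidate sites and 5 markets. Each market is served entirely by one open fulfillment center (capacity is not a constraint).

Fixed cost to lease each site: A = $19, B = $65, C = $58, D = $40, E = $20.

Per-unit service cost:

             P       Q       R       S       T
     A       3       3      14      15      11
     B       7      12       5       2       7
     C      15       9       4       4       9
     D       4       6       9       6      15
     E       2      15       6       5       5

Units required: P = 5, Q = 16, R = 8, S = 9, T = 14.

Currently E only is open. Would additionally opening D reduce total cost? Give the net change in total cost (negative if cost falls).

Current service cost with {E}: 413.
Adding D: each market re-picks its cheapest; new service cost 269, saving 144.
Extra fixed cost: 40. Net change = 40 − 144 = -104.
(Totals: 433 → 329.)

Yes — net change −104 (cost falls by 104).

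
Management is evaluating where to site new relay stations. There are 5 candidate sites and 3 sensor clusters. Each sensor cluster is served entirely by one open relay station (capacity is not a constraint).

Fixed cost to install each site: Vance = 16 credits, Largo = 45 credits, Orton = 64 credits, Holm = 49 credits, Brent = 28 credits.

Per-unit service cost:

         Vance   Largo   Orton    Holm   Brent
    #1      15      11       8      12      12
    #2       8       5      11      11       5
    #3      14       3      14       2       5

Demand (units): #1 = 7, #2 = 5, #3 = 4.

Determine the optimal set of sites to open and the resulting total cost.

Open Brent only; minimum total cost 157.

For any fixed open set, each sensor cluster goes to its cheapest open site; total = fixed + service.
{Brent}: #1→Brent 12·7=84, #2→Brent 5·5=25, #3→Brent 5·4=20. Service 129; fixed 28; total 157.
{Largo}: service 114 + fixed 45 = 159
{Vance, Brent}: service 129 + fixed 44 = 173
{Vance, Largo, Orton, Holm, Brent}: service 89 + fixed 202 = 291
No other subset beats 157.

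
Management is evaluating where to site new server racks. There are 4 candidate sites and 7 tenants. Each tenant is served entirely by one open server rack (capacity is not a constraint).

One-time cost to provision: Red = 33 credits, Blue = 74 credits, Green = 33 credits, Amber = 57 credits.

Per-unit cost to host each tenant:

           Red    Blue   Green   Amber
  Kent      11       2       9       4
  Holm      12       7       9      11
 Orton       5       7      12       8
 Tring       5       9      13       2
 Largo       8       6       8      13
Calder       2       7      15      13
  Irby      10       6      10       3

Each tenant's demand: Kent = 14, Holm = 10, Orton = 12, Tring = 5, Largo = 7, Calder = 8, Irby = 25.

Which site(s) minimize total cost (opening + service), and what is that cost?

Open Red, Blue and Amber; minimum total cost 465.

For any fixed open set, each tenant goes to its cheapest open site; total = fixed + service.
{Red, Blue, Amber}: Kent→Blue 2·14=28, Holm→Blue 7·10=70, Orton→Red 5·12=60, Tring→Amber 2·5=10, Largo→Blue 6·7=42, Calder→Red 2·8=16, Irby→Amber 3·25=75. Service 301; fixed 164; total 465.
{Red, Amber}: service 383 + fixed 90 = 473
{Red, Green, Amber}: service 363 + fixed 123 = 486
{Red, Blue, Green, Amber}: service 301 + fixed 197 = 498
No other subset beats 465.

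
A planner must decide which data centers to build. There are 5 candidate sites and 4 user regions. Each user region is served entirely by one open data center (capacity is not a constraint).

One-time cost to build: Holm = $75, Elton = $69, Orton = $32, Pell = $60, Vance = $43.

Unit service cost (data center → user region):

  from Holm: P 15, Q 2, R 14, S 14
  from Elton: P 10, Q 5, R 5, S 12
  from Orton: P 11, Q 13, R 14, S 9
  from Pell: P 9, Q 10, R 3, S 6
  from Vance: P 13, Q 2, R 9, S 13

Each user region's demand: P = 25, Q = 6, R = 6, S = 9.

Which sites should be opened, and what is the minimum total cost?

Open Pell and Vance; minimum total cost 412.

For any fixed open set, each user region goes to its cheapest open site; total = fixed + service.
{Pell, Vance}: P→Pell 9·25=225, Q→Vance 2·6=12, R→Pell 3·6=18, S→Pell 6·9=54. Service 309; fixed 103; total 412.
{Pell}: service 357 + fixed 60 = 417
{Holm, Pell}: service 309 + fixed 135 = 444
{Holm, Elton, Orton, Pell, Vance}: P→Pell 9·25=225, Q→Holm 2·6=12, R→Pell 3·6=18, S→Pell 6·9=54. Service 309; fixed 279; total 588.
No other subset beats 412.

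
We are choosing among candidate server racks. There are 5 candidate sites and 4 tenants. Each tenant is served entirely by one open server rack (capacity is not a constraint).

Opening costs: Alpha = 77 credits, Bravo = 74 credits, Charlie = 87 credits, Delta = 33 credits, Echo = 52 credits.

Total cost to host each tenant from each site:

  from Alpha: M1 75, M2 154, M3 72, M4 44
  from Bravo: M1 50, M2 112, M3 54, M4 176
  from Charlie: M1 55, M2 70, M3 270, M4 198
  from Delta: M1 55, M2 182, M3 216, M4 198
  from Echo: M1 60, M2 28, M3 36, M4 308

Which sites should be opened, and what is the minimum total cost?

For any fixed open set, each tenant goes to its cheapest open site; total = fixed + service.
{Alpha, Echo}: M1→Echo 60, M2→Echo 28, M3→Echo 36, M4→Alpha 44. Service 168; fixed 129; total 297.
{Alpha, Delta, Echo}: service 163 + fixed 162 = 325
{Alpha, Bravo, Echo}: service 158 + fixed 203 = 361
{Alpha, Bravo, Charlie, Delta, Echo}: M1→Bravo 50, M2→Echo 28, M3→Echo 36, M4→Alpha 44. Service 158; fixed 323; total 481.
No other subset beats 297.

Open Alpha and Echo; minimum total cost 297.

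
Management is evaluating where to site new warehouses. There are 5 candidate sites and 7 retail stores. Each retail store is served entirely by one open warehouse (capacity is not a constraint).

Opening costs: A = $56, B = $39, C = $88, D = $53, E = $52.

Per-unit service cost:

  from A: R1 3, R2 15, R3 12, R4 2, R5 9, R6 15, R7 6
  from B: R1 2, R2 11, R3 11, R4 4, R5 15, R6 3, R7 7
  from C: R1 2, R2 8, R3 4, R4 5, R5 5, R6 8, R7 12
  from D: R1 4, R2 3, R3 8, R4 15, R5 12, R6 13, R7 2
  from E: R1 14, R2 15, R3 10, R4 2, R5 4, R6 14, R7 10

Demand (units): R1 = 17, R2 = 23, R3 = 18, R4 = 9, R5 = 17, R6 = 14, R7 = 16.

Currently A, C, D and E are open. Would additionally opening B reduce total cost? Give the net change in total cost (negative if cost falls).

Yes — net change −31 (cost falls by 31).

Current service cost with {A, C, D, E}: 405.
Adding B: each retail store re-picks its cheapest; new service cost 335, saving 70.
Extra fixed cost: 39. Net change = 39 − 70 = -31.
(Totals: 654 → 623.)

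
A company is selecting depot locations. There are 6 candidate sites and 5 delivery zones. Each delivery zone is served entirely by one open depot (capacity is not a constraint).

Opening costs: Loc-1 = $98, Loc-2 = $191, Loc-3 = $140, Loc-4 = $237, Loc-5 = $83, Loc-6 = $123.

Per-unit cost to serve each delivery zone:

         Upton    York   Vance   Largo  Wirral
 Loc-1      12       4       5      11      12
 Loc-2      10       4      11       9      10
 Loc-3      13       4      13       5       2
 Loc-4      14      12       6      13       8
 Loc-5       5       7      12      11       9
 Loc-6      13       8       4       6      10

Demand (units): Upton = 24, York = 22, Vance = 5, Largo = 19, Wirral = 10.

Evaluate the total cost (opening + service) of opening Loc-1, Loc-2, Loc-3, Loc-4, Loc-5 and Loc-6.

Total cost: 1215

Each delivery zone is assigned to its cheapest site among the open ones.
{Loc-1, Loc-2, Loc-3, Loc-4, Loc-5, Loc-6}: Upton→Loc-5 5·24=120, York→Loc-1 4·22=88, Vance→Loc-6 4·5=20, Largo→Loc-3 5·19=95, Wirral→Loc-3 2·10=20. Service 343; fixed 872; total 1215.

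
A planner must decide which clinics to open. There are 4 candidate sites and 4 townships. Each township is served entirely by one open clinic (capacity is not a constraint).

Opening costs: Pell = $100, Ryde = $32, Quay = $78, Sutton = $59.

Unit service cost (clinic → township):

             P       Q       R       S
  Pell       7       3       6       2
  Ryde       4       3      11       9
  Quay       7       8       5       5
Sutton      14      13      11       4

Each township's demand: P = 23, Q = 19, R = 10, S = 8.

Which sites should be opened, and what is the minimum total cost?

For any fixed open set, each township goes to its cheapest open site; total = fixed + service.
{Ryde, Quay}: P→Ryde 4·23=92, Q→Ryde 3·19=57, R→Quay 5·10=50, S→Quay 5·8=40. Service 239; fixed 110; total 349.
{Pell, Ryde}: service 225 + fixed 132 = 357
{Ryde}: service 331 + fixed 32 = 363
{Pell, Ryde, Quay, Sutton}: P→Ryde 4·23=92, Q→Pell 3·19=57, R→Quay 5·10=50, S→Pell 2·8=16. Service 215; fixed 269; total 484.
No other subset beats 349.

Open Ryde and Quay; minimum total cost 349.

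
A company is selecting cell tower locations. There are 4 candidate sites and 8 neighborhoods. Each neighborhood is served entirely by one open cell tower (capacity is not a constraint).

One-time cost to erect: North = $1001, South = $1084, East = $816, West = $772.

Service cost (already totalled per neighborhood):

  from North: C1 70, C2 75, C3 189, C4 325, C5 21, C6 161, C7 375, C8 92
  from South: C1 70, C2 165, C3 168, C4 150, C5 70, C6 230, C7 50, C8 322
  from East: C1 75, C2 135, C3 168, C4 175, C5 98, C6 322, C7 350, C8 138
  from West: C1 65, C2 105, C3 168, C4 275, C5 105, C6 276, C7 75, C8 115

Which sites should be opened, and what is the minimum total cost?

Open West only; minimum total cost 1956.

For any fixed open set, each neighborhood goes to its cheapest open site; total = fixed + service.
{West}: C1→West 65, C2→West 105, C3→West 168, C4→West 275, C5→West 105, C6→West 276, C7→West 75, C8→West 115. Service 1184; fixed 772; total 1956.
{East}: service 1461 + fixed 816 = 2277
{North}: C1→North 70, C2→North 75, C3→North 189, C4→North 325, C5→North 21, C6→North 161, C7→North 375, C8→North 92. Service 1308; fixed 1001; total 2309.
{North, South, East, West}: service 782 + fixed 3673 = 4455
No other subset beats 1956.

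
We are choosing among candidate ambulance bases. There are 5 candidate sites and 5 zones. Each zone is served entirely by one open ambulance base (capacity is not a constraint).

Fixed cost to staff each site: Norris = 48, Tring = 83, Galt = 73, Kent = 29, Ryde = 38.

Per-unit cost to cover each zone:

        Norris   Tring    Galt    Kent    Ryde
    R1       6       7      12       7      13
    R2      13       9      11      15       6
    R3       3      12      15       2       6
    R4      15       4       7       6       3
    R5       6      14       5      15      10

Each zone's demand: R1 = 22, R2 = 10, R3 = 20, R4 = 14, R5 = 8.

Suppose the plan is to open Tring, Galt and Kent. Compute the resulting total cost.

Each zone is assigned to its cheapest site among the open ones.
{Tring, Galt, Kent}: R1→Tring 7·22=154, R2→Tring 9·10=90, R3→Kent 2·20=40, R4→Tring 4·14=56, R5→Galt 5·8=40. Service 380; fixed 185; total 565.

Total cost: 565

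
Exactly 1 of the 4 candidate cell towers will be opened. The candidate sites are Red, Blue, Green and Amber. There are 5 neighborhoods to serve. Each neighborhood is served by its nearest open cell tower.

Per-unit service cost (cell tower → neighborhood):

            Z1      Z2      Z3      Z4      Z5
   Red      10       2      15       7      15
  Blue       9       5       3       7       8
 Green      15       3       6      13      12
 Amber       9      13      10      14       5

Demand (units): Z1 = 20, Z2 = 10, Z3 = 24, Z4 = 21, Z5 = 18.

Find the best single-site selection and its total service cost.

With exactly 1 open, each neighborhood uses its cheapest among the chosen.
{Blue}: Z1→Blue 9·20=180, Z2→Blue 5·10=50, Z3→Blue 3·24=72, Z4→Blue 7·21=147, Z5→Blue 8·18=144. Service cost 593.
{Amber}: service cost 934
{Green}: service cost 963
Among all 4 size-1 choices, {Blue} is lowest.

Choose Blue only; total service cost 593.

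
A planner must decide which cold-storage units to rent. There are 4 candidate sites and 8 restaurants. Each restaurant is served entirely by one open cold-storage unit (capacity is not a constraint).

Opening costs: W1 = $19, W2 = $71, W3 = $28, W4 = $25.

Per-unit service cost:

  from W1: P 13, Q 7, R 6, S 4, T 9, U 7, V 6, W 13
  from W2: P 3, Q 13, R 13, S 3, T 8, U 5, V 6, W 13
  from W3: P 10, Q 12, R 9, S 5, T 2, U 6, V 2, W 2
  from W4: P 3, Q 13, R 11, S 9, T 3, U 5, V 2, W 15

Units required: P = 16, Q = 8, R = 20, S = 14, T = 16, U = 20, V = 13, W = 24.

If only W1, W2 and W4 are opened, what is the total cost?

Total cost: 867

Each restaurant is assigned to its cheapest site among the open ones.
{W1, W2, W4}: P→W2 3·16=48, Q→W1 7·8=56, R→W1 6·20=120, S→W2 3·14=42, T→W4 3·16=48, U→W2 5·20=100, V→W4 2·13=26, W→W1 13·24=312. Service 752; fixed 115; total 867.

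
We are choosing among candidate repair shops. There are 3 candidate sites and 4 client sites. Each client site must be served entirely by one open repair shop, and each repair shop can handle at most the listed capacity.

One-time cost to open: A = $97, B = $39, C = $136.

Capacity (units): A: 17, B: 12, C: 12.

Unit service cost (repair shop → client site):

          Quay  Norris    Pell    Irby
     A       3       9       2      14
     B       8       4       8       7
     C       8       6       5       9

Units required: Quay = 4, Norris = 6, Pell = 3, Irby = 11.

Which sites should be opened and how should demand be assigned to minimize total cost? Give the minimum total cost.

Minimum total cost: 285

Open {A, B}: Quay→A 3·4=12, Norris→A 9·6=54, Pell→A 2·3=6, Irby→B 7·11=77.
Loads: A carries 13/17, B carries 11/12. Service 149; fixed 136; total 285.
Next best feasible plan costs 350.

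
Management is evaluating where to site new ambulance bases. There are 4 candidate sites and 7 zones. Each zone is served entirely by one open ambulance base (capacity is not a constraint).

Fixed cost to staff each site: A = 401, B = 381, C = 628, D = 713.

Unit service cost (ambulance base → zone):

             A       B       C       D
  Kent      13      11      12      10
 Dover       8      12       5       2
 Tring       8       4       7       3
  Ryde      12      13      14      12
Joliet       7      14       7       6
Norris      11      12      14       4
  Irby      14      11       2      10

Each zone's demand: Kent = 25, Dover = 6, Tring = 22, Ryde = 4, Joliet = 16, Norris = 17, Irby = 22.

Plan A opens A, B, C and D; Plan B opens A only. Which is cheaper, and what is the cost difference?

Plan A: {A, B, C, D}: Kent→D 10·25=250, Dover→D 2·6=12, Tring→D 3·22=66, Ryde→A 12·4=48, Joliet→D 6·16=96, Norris→D 4·17=68, Irby→C 2·22=44. Service 584; fixed 2123; total 2707.
Plan B: {A}: Kent→A 13·25=325, Dover→A 8·6=48, Tring→A 8·22=176, Ryde→A 12·4=48, Joliet→A 7·16=112, Norris→A 11·17=187, Irby→A 14·22=308. Service 1204; fixed 401; total 1605.
Difference: |2707 − 1605| = 1102.

Plan B is cheaper by 1102.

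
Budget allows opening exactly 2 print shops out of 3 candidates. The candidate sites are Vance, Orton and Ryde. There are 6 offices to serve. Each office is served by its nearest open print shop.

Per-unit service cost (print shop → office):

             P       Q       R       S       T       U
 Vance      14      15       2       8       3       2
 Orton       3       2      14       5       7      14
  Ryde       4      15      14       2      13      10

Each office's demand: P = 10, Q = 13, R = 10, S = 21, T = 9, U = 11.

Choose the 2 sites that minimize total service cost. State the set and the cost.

With exactly 2 open, each office uses its cheapest among the chosen.
{Vance, Orton}: P→Orton 3·10=30, Q→Orton 2·13=26, R→Vance 2·10=20, S→Orton 5·21=105, T→Vance 3·9=27, U→Vance 2·11=22. Service cost 230.
{Vance, Ryde}: service cost 346
{Orton, Ryde}: service cost 411
Among all 3 size-2 choices, {Vance, Orton} is lowest.

Choose Vance and Orton; total service cost 230.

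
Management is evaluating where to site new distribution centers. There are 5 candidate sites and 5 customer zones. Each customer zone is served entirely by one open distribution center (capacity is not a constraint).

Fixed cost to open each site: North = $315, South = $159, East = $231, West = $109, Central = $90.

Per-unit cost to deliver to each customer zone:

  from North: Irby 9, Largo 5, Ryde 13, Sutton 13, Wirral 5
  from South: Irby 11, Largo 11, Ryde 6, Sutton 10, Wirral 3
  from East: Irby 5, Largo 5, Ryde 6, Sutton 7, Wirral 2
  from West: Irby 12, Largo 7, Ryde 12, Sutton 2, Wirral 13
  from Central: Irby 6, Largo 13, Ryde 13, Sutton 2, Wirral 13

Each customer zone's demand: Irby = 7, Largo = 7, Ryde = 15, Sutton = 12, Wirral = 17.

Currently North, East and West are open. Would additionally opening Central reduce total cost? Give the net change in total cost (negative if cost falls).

Current service cost with {North, East, West}: 218.
Adding Central: each customer zone re-picks its cheapest; new service cost 218, saving 0.
Extra fixed cost: 90. Net change = 90 − 0 = 90.
(Totals: 873 → 963.)

No — net change +90 (cost rises by 90).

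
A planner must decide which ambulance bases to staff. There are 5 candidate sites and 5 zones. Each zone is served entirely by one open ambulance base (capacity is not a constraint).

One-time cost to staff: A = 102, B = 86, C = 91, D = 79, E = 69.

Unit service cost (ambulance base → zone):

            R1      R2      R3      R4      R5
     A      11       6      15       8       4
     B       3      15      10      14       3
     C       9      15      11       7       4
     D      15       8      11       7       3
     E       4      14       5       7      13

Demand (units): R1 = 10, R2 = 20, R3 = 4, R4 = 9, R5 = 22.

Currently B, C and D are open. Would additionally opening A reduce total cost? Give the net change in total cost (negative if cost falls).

No — net change +62 (cost rises by 62).

Current service cost with {B, C, D}: 359.
Adding A: each zone re-picks its cheapest; new service cost 319, saving 40.
Extra fixed cost: 102. Net change = 102 − 40 = 62.
(Totals: 615 → 677.)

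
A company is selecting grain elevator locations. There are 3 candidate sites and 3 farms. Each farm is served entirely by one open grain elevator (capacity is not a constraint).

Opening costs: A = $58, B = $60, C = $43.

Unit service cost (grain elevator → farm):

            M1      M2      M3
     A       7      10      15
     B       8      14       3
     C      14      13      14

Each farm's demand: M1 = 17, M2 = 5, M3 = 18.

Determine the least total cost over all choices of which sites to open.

For any fixed open set, each farm goes to its cheapest open site; total = fixed + service.
{B}: M1→B 8·17=136, M2→B 14·5=70, M3→B 3·18=54. Service 260; fixed 60; total 320.
{A, B}: service 223 + fixed 118 = 341
{B, C}: M1→B 8·17=136, M2→C 13·5=65, M3→B 3·18=54. Service 255; fixed 103; total 358.
{A, B, C}: M1→A 7·17=119, M2→A 10·5=50, M3→B 3·18=54. Service 223; fixed 161; total 384.
No other subset beats 320.

Minimum total cost: 320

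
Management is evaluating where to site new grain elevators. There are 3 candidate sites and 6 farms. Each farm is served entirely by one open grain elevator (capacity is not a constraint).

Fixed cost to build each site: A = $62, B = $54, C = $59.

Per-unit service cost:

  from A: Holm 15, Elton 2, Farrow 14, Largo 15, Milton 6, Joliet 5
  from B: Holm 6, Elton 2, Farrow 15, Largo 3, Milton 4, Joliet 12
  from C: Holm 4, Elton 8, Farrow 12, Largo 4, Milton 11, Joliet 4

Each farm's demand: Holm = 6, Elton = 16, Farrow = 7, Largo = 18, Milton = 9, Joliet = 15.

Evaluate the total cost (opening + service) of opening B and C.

Total cost: 403

Each farm is assigned to its cheapest site among the open ones.
{B, C}: Holm→C 4·6=24, Elton→B 2·16=32, Farrow→C 12·7=84, Largo→B 3·18=54, Milton→B 4·9=36, Joliet→C 4·15=60. Service 290; fixed 113; total 403.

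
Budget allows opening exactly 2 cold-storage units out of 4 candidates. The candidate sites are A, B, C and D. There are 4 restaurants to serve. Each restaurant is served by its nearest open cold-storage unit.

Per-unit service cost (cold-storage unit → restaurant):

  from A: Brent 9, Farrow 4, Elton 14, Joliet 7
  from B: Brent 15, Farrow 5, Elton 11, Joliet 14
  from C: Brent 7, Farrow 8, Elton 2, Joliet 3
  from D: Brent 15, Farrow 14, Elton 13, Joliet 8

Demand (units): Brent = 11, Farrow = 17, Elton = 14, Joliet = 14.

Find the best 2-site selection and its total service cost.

With exactly 2 open, each restaurant uses its cheapest among the chosen.
{A, C}: Brent→C 7·11=77, Farrow→A 4·17=68, Elton→C 2·14=28, Joliet→C 3·14=42. Service cost 215.
{B, C}: service cost 232
{C, D}: service cost 283
Among all 6 size-2 choices, {A, C} is lowest.

Choose A and C; total service cost 215.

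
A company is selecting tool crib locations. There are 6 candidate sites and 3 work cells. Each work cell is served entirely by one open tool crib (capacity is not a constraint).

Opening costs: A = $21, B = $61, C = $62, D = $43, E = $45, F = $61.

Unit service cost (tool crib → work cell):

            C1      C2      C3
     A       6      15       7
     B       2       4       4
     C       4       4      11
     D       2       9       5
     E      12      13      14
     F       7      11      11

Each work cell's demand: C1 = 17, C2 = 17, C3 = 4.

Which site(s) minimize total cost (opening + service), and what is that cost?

Open B only; minimum total cost 179.

For any fixed open set, each work cell goes to its cheapest open site; total = fixed + service.
{B}: C1→B 2·17=34, C2→B 4·17=68, C3→B 4·4=16. Service 118; fixed 61; total 179.
{A, B}: service 118 + fixed 82 = 200
{B, D}: service 118 + fixed 104 = 222
{A, B, C, D, E, F}: service 118 + fixed 293 = 411
No other subset beats 179.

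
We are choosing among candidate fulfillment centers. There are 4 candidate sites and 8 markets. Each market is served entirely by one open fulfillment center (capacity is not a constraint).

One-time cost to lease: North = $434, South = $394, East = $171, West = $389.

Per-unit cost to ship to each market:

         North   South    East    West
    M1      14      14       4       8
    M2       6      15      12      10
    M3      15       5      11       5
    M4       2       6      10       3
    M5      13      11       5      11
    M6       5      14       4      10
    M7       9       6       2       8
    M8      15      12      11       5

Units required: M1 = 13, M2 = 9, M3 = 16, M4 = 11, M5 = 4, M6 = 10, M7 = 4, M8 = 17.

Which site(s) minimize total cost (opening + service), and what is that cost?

Open East only; minimum total cost 872.

For any fixed open set, each market goes to its cheapest open site; total = fixed + service.
{East}: M1→East 4·13=52, M2→East 12·9=108, M3→East 11·16=176, M4→East 10·11=110, M5→East 5·4=20, M6→East 4·10=40, M7→East 2·4=8, M8→East 11·17=187. Service 701; fixed 171; total 872.
{West}: M1→West 8·13=104, M2→West 10·9=90, M3→West 5·16=80, M4→West 3·11=33, M5→West 11·4=44, M6→West 10·10=100, M7→West 8·4=32, M8→West 5·17=85. Service 568; fixed 389; total 957.
{East, West}: M1→East 4·13=52, M2→West 10·9=90, M3→West 5·16=80, M4→West 3·11=33, M5→East 5·4=20, M6→East 4·10=40, M7→East 2·4=8, M8→West 5·17=85. Service 408; fixed 560; total 968.
{North, South, East, West}: service 361 + fixed 1388 = 1749
No other subset beats 872.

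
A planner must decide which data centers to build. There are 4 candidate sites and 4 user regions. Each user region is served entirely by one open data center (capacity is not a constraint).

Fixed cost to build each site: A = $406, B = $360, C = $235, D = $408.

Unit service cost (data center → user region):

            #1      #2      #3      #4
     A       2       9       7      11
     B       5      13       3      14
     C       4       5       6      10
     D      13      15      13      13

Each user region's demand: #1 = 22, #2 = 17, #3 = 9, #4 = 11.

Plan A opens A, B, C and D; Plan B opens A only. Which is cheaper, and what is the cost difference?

Plan A: {A, B, C, D}: #1→A 2·22=44, #2→C 5·17=85, #3→B 3·9=27, #4→C 10·11=110. Service 266; fixed 1409; total 1675.
Plan B: {A}: #1→A 2·22=44, #2→A 9·17=153, #3→A 7·9=63, #4→A 11·11=121. Service 381; fixed 406; total 787.
Difference: |1675 − 787| = 888.

Plan B is cheaper by 888.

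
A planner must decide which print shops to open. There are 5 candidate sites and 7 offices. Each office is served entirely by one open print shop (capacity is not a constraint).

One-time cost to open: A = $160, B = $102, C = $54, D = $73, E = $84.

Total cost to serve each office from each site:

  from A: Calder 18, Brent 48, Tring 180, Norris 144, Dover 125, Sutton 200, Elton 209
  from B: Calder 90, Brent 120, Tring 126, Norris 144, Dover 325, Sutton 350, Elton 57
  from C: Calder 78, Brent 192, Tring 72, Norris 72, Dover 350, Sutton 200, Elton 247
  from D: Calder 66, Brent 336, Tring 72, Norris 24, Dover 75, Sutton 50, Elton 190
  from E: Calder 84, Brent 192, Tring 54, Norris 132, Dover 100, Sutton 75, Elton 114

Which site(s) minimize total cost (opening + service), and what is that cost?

For any fixed open set, each office goes to its cheapest open site; total = fixed + service.
{B, D}: Calder→D 66, Brent→B 120, Tring→D 72, Norris→D 24, Dover→D 75, Sutton→D 50, Elton→B 57. Service 464; fixed 175; total 639.
{A, B, D}: service 344 + fixed 335 = 679
{B, C, D}: Calder→D 66, Brent→B 120, Tring→C 72, Norris→D 24, Dover→D 75, Sutton→D 50, Elton→B 57. Service 464; fixed 229; total 693.
{A, B, C, D, E}: service 326 + fixed 473 = 799
No other subset beats 639.

Open B and D; minimum total cost 639.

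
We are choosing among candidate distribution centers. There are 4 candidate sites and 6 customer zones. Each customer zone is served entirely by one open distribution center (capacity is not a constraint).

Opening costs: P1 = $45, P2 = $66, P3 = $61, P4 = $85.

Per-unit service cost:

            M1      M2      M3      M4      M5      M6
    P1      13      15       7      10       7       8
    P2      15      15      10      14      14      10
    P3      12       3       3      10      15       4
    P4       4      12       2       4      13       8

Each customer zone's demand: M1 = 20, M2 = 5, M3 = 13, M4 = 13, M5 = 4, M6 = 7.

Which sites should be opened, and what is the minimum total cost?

For any fixed open set, each customer zone goes to its cheapest open site; total = fixed + service.
{P3, P4}: M1→P4 4·20=80, M2→P3 3·5=15, M3→P4 2·13=26, M4→P4 4·13=52, M5→P4 13·4=52, M6→P3 4·7=28. Service 253; fixed 146; total 399.
{P4}: service 326 + fixed 85 = 411
{P1, P3, P4}: service 229 + fixed 191 = 420
{P1, P2, P3, P4}: M1→P4 4·20=80, M2→P3 3·5=15, M3→P4 2·13=26, M4→P4 4·13=52, M5→P1 7·4=28, M6→P3 4·7=28. Service 229; fixed 257; total 486.
No other subset beats 399.

Open P3 and P4; minimum total cost 399.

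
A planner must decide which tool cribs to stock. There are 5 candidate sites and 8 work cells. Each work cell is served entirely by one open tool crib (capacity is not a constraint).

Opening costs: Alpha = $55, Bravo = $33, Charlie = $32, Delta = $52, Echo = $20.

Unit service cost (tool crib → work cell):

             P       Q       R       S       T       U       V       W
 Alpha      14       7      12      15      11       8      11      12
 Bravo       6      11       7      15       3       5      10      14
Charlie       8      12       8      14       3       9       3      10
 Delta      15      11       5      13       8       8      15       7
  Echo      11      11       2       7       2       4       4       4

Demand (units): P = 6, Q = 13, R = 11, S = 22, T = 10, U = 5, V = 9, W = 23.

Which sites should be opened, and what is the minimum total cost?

For any fixed open set, each work cell goes to its cheapest open site; total = fixed + service.
{Echo}: P→Echo 11·6=66, Q→Echo 11·13=143, R→Echo 2·11=22, S→Echo 7·22=154, T→Echo 2·10=20, U→Echo 4·5=20, V→Echo 4·9=36, W→Echo 4·23=92. Service 553; fixed 20; total 573.
{Alpha, Echo}: service 501 + fixed 75 = 576
{Bravo, Echo}: P→Bravo 6·6=36, Q→Bravo 11·13=143, R→Echo 2·11=22, S→Echo 7·22=154, T→Echo 2·10=20, U→Echo 4·5=20, V→Echo 4·9=36, W→Echo 4·23=92. Service 523; fixed 53; total 576.
{Alpha, Bravo, Charlie, Delta, Echo}: service 462 + fixed 192 = 654
No other subset beats 573.

Open Echo only; minimum total cost 573.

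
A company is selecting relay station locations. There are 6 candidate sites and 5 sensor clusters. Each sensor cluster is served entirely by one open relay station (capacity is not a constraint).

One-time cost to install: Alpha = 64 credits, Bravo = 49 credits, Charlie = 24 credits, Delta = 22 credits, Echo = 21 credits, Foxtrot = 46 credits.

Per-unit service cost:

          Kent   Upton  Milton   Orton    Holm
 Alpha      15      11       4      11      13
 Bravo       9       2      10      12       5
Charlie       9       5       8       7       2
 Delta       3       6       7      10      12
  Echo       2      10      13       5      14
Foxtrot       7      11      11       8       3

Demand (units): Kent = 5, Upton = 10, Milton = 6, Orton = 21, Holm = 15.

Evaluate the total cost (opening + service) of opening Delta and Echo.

Total cost: 440

Each sensor cluster is assigned to its cheapest site among the open ones.
{Delta, Echo}: Kent→Echo 2·5=10, Upton→Delta 6·10=60, Milton→Delta 7·6=42, Orton→Echo 5·21=105, Holm→Delta 12·15=180. Service 397; fixed 43; total 440.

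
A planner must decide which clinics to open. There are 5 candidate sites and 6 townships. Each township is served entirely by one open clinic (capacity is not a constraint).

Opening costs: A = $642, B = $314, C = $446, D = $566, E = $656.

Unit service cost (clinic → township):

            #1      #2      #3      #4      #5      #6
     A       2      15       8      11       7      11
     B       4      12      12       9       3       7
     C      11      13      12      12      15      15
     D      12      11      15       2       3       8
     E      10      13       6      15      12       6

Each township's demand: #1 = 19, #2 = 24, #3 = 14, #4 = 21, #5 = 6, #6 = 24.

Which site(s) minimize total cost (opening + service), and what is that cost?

Open B only; minimum total cost 1221.

For any fixed open set, each township goes to its cheapest open site; total = fixed + service.
{B}: #1→B 4·19=76, #2→B 12·24=288, #3→B 12·14=168, #4→B 9·21=189, #5→B 3·6=18, #6→B 7·24=168. Service 907; fixed 314; total 1221.
{D}: service 954 + fixed 566 = 1520
{B, D}: #1→B 4·19=76, #2→D 11·24=264, #3→B 12·14=168, #4→D 2·21=42, #5→B 3·6=18, #6→B 7·24=168. Service 736; fixed 880; total 1616.
{A, B, C, D, E}: #1→A 2·19=38, #2→D 11·24=264, #3→E 6·14=84, #4→D 2·21=42, #5→B 3·6=18, #6→E 6·24=144. Service 590; fixed 2624; total 3214.
No other subset beats 1221.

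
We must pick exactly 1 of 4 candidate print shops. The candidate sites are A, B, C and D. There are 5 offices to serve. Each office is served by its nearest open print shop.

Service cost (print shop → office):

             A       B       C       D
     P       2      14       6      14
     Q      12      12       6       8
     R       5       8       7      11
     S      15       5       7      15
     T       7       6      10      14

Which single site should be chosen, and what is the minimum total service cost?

Choose C only; total service cost 36.

With exactly 1 open, each office uses its cheapest among the chosen.
{C}: P→C 6, Q→C 6, R→C 7, S→C 7, T→C 10. Service cost 36.
{A}: service cost 41
{B}: service cost 45
Among all 4 size-1 choices, {C} is lowest.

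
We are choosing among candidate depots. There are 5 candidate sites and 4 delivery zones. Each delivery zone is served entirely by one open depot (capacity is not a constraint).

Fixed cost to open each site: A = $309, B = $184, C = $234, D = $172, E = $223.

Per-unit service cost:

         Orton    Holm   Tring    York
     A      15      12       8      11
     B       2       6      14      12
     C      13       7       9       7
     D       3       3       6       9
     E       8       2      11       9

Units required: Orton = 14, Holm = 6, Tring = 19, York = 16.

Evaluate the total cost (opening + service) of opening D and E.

Total cost: 707

Each delivery zone is assigned to its cheapest site among the open ones.
{D, E}: Orton→D 3·14=42, Holm→E 2·6=12, Tring→D 6·19=114, York→D 9·16=144. Service 312; fixed 395; total 707.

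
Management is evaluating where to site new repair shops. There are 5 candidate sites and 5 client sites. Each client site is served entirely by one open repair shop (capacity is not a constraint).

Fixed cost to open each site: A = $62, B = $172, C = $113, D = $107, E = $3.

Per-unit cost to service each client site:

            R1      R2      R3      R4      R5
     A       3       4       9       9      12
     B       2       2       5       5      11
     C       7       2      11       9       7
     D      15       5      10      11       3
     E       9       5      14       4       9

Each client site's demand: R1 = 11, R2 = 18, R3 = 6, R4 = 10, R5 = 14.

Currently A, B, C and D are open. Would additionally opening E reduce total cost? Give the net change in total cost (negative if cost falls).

Yes — net change −7 (cost falls by 7).

Current service cost with {A, B, C, D}: 180.
Adding E: each client site re-picks its cheapest; new service cost 170, saving 10.
Extra fixed cost: 3. Net change = 3 − 10 = -7.
(Totals: 634 → 627.)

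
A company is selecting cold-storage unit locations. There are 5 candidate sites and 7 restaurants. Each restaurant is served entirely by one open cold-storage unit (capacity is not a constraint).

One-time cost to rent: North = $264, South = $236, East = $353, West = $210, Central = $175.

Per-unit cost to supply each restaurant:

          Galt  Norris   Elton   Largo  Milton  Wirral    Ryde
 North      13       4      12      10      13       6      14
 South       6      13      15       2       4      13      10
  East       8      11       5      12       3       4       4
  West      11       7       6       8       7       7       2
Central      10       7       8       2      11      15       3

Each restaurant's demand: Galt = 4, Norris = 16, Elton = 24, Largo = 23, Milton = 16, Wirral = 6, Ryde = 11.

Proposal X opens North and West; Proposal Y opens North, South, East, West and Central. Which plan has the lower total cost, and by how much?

Proposal X is cheaper by 506.

Proposal X: {North, West}: Galt→West 11·4=44, Norris→North 4·16=64, Elton→West 6·24=144, Largo→West 8·23=184, Milton→West 7·16=112, Wirral→North 6·6=36, Ryde→West 2·11=22. Service 606; fixed 474; total 1080.
Proposal Y: {North, South, East, West, Central}: Galt→South 6·4=24, Norris→North 4·16=64, Elton→East 5·24=120, Largo→South 2·23=46, Milton→East 3·16=48, Wirral→East 4·6=24, Ryde→West 2·11=22. Service 348; fixed 1238; total 1586.
Difference: |1080 − 1586| = 506.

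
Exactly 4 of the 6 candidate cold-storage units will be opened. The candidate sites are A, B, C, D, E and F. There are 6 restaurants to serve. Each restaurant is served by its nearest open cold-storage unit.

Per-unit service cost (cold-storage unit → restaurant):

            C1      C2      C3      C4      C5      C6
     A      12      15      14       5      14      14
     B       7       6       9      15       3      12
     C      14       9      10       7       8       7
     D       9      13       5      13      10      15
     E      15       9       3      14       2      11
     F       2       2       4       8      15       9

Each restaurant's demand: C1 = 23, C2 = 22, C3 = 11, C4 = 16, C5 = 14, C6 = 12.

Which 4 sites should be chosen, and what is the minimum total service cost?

With exactly 4 open, each restaurant uses its cheapest among the chosen.
{A, C, E, F}: C1→F 2·23=46, C2→F 2·22=44, C3→E 3·11=33, C4→A 5·16=80, C5→E 2·14=28, C6→C 7·12=84. Service cost 315.
{A, B, E, F}: service cost 339
{A, D, E, F}: service cost 339
Among all 15 size-4 choices, {A, C, E, F} is lowest.

Choose A, C, E and F; total service cost 315.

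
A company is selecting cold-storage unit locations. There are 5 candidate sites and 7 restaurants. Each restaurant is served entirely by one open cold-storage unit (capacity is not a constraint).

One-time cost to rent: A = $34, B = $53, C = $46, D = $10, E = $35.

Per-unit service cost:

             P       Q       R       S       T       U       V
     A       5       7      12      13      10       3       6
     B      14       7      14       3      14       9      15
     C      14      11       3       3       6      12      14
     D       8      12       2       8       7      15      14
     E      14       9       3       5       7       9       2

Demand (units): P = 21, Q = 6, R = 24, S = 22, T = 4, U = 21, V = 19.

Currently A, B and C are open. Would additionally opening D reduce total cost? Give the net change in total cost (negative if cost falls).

Yes — net change −14 (cost falls by 14).

Current service cost with {A, B, C}: 486.
Adding D: each restaurant re-picks its cheapest; new service cost 462, saving 24.
Extra fixed cost: 10. Net change = 10 − 24 = -14.
(Totals: 619 → 605.)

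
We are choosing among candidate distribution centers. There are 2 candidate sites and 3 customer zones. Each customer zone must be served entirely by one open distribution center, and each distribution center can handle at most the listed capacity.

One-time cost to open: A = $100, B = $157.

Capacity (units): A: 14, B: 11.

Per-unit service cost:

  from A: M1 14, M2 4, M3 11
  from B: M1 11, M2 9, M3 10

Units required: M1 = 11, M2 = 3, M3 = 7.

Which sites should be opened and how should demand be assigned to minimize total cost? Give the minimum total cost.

Open {A, B}: M1→B 11·11=121, M2→A 4·3=12, M3→A 11·7=77.
Loads: A carries 10/14, B carries 11/11. Service 210; fixed 257; total 467.
Next best feasible plan costs 493.

Minimum total cost: 467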